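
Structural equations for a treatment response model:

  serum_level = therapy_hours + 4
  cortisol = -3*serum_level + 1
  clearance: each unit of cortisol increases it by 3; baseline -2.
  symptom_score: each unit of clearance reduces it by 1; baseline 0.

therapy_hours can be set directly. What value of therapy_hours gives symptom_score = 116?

Substituting into the cortisol equation gives cortisol = -3*therapy_hours - 11.
Substituting into the clearance equation gives clearance = -9*therapy_hours - 35.
Substituting into the symptom_score equation gives symptom_score = 9*therapy_hours + 35.
Solve 9*therapy_hours + 35 = 116: therapy_hours = (116 - 35) / 9 = 9.

therapy_hours = 9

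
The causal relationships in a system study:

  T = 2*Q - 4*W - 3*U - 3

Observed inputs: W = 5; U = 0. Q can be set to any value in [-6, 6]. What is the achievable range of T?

-35 to -11

Substituting into the T equation gives T = 2*Q - 23.
Linear in Q, so extremes are at the endpoints: Q = -6 gives T = -35; Q = 6 gives T = -11.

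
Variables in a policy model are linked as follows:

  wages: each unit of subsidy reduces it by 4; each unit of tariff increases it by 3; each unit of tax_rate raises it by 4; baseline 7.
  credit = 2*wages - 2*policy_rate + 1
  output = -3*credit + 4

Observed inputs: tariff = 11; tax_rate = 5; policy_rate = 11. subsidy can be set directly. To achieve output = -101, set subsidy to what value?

Substituting into the wages equation gives wages = -4*subsidy + 60.
So credit = -8*subsidy + 99.
So output = 24*subsidy - 293.
Solve 24*subsidy - 293 = -101: subsidy = (-101 + 293) / 24 = 8.

subsidy = 8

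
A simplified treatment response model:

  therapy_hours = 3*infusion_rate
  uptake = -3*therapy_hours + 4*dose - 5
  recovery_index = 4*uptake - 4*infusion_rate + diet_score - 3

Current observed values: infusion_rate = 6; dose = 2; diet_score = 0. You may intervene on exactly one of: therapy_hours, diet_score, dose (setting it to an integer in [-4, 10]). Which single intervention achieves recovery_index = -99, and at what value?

set therapy_hours = 7

Intervening on therapy_hours: with other inputs at their observed values, recovery_index = -12*therapy_hours - 15. Solving for -99 gives therapy_hours = 7, within [-4, 10].
Intervening on diet_score: recovery_index = diet_score - 231. Reaching -99 requires diet_score = 132, outside [-4, 10].
Intervening on dose: recovery_index = 16*dose - 263. Reaching -99 requires dose = 41/4, not an integer.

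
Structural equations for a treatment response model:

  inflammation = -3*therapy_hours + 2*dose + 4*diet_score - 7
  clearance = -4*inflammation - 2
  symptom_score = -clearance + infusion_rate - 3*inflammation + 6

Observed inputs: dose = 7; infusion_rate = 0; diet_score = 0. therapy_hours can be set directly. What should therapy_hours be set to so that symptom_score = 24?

Substituting into the inflammation equation gives inflammation = -3*therapy_hours + 7.
Substituting into the clearance equation gives clearance = 12*therapy_hours - 30.
This gives symptom_score = -3*therapy_hours + 15.
Solve -3*therapy_hours + 15 = 24: therapy_hours = (24 - 15) / -3 = -3.

therapy_hours = -3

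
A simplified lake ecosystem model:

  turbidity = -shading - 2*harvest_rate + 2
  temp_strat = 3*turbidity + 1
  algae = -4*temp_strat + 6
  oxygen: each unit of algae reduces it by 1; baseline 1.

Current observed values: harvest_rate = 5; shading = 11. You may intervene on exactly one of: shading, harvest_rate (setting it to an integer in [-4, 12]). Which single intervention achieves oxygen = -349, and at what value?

set harvest_rate = 10

Intervening on shading: oxygen = -12*shading - 97. Reaching -349 requires shading = 21, outside [-4, 12].
Intervening on harvest_rate: with other inputs at their observed values, oxygen = -24*harvest_rate - 109. Solving for -349 gives harvest_rate = 10, within [-4, 12].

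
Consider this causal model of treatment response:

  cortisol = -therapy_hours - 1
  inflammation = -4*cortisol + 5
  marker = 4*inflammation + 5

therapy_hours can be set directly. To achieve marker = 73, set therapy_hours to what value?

Substituting into the inflammation equation gives inflammation = 4*therapy_hours + 9.
This gives marker = 16*therapy_hours + 41.
Solve 16*therapy_hours + 41 = 73: therapy_hours = (73 - 41) / 16 = 2.

therapy_hours = 2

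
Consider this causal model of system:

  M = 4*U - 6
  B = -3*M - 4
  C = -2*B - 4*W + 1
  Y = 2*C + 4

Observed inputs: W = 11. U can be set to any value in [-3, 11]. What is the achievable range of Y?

Substituting into the B equation gives B = -12*U + 14.
Substituting into the C equation gives C = 24*U - 71.
Substituting into the Y equation gives Y = 48*U - 138.
Linear in U, so extremes are at the endpoints: U = -3 gives Y = -282; U = 11 gives Y = 390.

-282 to 390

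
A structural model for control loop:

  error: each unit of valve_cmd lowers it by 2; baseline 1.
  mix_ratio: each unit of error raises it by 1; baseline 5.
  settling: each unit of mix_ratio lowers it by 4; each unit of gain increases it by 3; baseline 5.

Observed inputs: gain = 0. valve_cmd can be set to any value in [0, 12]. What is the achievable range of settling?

Substituting into the mix_ratio equation gives mix_ratio = -2*valve_cmd + 6.
Substituting into the settling equation gives settling = 8*valve_cmd - 19.
Linear in valve_cmd, so extremes are at the endpoints: valve_cmd = 0 gives settling = -19; valve_cmd = 12 gives settling = 77.

-19 to 77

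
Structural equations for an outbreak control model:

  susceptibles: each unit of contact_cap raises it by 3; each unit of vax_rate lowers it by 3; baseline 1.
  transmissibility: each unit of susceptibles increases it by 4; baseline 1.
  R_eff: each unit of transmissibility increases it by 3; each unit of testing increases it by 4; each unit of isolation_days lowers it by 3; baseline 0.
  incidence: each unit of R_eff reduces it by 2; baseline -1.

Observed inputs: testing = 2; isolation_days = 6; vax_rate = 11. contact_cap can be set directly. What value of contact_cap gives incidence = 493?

Substituting into the susceptibles equation gives susceptibles = 3*contact_cap - 32.
So transmissibility = 12*contact_cap - 127.
This gives R_eff = 36*contact_cap - 391.
incidence becomes -72*contact_cap + 781.
Solve -72*contact_cap + 781 = 493: contact_cap = (493 - 781) / -72 = 4.

contact_cap = 4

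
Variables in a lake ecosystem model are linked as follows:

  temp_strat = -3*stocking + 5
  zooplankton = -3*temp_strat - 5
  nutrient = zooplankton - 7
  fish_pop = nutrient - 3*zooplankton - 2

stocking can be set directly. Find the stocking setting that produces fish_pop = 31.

Substituting into the zooplankton equation gives zooplankton = 9*stocking - 20.
This gives nutrient = 9*stocking - 27.
This gives fish_pop = -18*stocking + 31.
Solve -18*stocking + 31 = 31: stocking = (31 - 31) / -18 = 0.

stocking = 0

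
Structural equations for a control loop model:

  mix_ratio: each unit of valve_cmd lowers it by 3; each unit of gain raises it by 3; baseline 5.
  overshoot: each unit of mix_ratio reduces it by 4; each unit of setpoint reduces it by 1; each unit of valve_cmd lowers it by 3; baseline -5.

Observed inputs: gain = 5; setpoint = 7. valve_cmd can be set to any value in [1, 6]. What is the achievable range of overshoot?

-83 to -38

Substituting into the mix_ratio equation gives mix_ratio = -3*valve_cmd + 20.
So overshoot = 9*valve_cmd - 92.
Linear in valve_cmd, so extremes are at the endpoints: valve_cmd = 1 gives overshoot = -83; valve_cmd = 6 gives overshoot = -38.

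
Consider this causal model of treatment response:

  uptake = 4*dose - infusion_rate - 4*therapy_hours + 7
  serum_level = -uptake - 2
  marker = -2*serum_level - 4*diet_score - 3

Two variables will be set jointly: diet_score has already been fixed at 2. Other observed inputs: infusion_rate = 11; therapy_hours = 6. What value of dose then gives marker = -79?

With diet_score held at 2:
Substituting into the uptake equation gives uptake = 4*dose - 28.
This gives serum_level = -4*dose + 26.
Substituting into the marker equation gives marker = 8*dose - 63.
Solve 8*dose - 63 = -79: dose = (-79 + 63) / 8 = -2.

dose = -2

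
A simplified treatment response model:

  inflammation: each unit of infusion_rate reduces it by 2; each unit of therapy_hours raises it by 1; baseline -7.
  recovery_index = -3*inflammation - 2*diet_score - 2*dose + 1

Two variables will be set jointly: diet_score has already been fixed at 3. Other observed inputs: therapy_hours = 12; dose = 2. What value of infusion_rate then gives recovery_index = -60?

With diet_score held at 3:
Substituting into the inflammation equation gives inflammation = -2*infusion_rate + 5.
So recovery_index = 6*infusion_rate - 24.
Solve 6*infusion_rate - 24 = -60: infusion_rate = (-60 + 24) / 6 = -6.

infusion_rate = -6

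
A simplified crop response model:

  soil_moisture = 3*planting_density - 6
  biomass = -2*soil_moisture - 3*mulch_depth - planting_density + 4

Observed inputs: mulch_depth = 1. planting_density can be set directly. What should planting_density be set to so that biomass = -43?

Substituting into the biomass equation gives biomass = -7*planting_density + 13.
Solve -7*planting_density + 13 = -43: planting_density = (-43 - 13) / -7 = 8.

planting_density = 8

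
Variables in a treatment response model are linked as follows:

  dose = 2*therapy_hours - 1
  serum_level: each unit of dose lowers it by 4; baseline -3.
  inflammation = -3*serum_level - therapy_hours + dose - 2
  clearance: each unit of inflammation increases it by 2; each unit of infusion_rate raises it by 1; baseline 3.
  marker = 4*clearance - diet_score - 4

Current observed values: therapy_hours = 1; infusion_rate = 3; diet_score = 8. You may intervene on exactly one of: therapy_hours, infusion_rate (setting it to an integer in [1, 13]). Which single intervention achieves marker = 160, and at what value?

Intervening on therapy_hours: marker = 200*therapy_hours - 36. Reaching 160 requires therapy_hours = 49/50, not an integer.
Intervening on infusion_rate: with other inputs at their observed values, marker = 4*infusion_rate + 152. Solving for 160 gives infusion_rate = 2, within [1, 13].

set infusion_rate = 2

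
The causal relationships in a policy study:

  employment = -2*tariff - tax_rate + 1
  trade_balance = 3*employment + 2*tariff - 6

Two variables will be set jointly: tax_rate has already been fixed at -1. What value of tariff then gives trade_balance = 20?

tariff = -5

With tax_rate held at -1:
Substituting into the employment equation gives employment = -2*tariff + 2.
Substituting into the trade_balance equation gives trade_balance = -4*tariff.
Solve -4*tariff = 20: tariff = 20 / -4 = -5.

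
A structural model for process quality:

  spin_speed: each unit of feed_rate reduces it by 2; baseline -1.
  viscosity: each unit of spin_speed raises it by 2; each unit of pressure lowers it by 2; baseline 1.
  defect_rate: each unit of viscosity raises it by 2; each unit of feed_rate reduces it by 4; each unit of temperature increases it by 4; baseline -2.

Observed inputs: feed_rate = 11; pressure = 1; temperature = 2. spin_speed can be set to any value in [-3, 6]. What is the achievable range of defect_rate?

Intervening on spin_speed fixes its value directly, overriding its dependence on feed_rate.
Substituting into the viscosity equation gives viscosity = 2*spin_speed - 1.
Substituting into the defect_rate equation gives defect_rate = 4*spin_speed - 40.
Linear in spin_speed, so extremes are at the endpoints: spin_speed = -3 gives defect_rate = -52; spin_speed = 6 gives defect_rate = -16.

-52 to -16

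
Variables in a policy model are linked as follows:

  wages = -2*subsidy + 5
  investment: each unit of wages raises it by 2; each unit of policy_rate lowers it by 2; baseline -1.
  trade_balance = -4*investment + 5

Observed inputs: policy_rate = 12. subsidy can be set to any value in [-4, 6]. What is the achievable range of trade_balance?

1 to 161

Substituting into the investment equation gives investment = -4*subsidy - 15.
trade_balance becomes 16*subsidy + 65.
Linear in subsidy, so extremes are at the endpoints: subsidy = -4 gives trade_balance = 1; subsidy = 6 gives trade_balance = 161.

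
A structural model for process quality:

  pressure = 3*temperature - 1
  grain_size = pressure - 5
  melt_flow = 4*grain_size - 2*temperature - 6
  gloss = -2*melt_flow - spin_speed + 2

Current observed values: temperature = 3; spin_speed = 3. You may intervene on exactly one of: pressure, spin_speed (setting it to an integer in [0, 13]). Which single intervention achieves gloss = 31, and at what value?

set pressure = 4

Intervening on pressure: with other inputs at their observed values, gloss = -8*pressure + 63. Solving for 31 gives pressure = 4, within [0, 13].
Intervening on spin_speed: gloss = -spin_speed + 2. Reaching 31 requires spin_speed = -29, outside [0, 13].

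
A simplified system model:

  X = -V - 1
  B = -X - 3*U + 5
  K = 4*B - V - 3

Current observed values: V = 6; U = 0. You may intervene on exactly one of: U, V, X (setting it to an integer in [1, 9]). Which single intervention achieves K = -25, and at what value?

Intervening on U: K = -12*U + 39. Reaching -25 requires U = 16/3, not an integer.
Intervening on V: K = 3*V + 21. Reaching -25 requires V = -46/3, not an integer.
Intervening on X: with other inputs at their observed values, K = -4*X + 11. Solving for -25 gives X = 9, within [1, 9].

set X = 9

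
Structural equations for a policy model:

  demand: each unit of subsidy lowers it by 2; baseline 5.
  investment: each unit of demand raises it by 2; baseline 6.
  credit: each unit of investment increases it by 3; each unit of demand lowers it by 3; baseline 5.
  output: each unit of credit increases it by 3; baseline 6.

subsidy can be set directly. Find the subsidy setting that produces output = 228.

Substituting into the investment equation gives investment = -4*subsidy + 16.
Substituting into the credit equation gives credit = -6*subsidy + 38.
This gives output = -18*subsidy + 120.
Solve -18*subsidy + 120 = 228: subsidy = (228 - 120) / -18 = -6.

subsidy = -6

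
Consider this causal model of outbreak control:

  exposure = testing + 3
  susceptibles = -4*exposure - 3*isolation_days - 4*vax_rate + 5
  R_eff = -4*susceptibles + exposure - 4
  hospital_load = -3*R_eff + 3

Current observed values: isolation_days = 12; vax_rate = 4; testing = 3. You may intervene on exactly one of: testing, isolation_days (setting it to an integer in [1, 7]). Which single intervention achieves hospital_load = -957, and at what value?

Intervening on testing: with other inputs at their observed values, hospital_load = -51*testing - 702. Solving for -957 gives testing = 5, within [1, 7].
Intervening on isolation_days: hospital_load = -36*isolation_days - 423. Reaching -957 requires isolation_days = 89/6, not an integer.

set testing = 5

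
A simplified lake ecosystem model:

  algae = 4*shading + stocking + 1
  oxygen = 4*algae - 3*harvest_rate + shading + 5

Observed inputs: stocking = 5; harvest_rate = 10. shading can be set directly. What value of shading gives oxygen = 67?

shading = 4

Substituting into the algae equation gives algae = 4*shading + 6.
Substituting into the oxygen equation gives oxygen = 17*shading - 1.
Solve 17*shading - 1 = 67: shading = (67 + 1) / 17 = 4.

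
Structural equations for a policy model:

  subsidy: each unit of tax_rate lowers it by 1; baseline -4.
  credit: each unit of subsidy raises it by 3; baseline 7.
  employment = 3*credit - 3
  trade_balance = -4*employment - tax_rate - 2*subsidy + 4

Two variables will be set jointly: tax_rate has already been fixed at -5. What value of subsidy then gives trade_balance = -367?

With tax_rate held at -5:
Intervening on subsidy fixes its value directly, overriding its dependence on tax_rate.
Substituting into the employment equation gives employment = 9*subsidy + 18.
trade_balance becomes -38*subsidy - 63.
Solve -38*subsidy - 63 = -367: subsidy = (-367 + 63) / -38 = 8.

subsidy = 8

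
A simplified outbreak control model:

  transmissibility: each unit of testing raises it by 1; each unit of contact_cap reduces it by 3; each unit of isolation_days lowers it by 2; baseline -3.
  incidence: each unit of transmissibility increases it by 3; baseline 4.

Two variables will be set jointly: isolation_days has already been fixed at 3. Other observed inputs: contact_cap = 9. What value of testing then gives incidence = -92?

With isolation_days held at 3:
Substituting into the transmissibility equation gives transmissibility = testing - 36.
Substituting into the incidence equation gives incidence = 3*testing - 104.
Solve 3*testing - 104 = -92: testing = (-92 + 104) / 3 = 4.

testing = 4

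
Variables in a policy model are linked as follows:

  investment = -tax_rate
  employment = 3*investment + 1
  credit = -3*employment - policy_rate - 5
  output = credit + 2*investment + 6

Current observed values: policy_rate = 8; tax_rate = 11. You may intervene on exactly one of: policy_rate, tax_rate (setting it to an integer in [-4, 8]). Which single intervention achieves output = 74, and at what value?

Intervening on policy_rate: with other inputs at their observed values, output = -policy_rate + 75. Solving for 74 gives policy_rate = 1, within [-4, 8].
Intervening on tax_rate: output = 7*tax_rate - 10. Reaching 74 requires tax_rate = 12, outside [-4, 8].

set policy_rate = 1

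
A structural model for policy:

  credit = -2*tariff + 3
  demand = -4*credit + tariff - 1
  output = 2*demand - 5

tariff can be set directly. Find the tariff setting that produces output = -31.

tariff = 0

Substituting into the demand equation gives demand = 9*tariff - 13.
Substituting into the output equation gives output = 18*tariff - 31.
Solve 18*tariff - 31 = -31: tariff = (-31 + 31) / 18 = 0.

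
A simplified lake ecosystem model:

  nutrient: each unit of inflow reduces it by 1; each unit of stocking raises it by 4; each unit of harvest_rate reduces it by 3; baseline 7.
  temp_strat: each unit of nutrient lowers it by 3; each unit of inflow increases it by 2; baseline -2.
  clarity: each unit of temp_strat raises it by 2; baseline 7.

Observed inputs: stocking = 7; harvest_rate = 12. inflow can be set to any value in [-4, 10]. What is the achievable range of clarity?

Substituting into the nutrient equation gives nutrient = -inflow - 1.
Substituting into the temp_strat equation gives temp_strat = 5*inflow + 1.
clarity becomes 10*inflow + 9.
Linear in inflow, so extremes are at the endpoints: inflow = -4 gives clarity = -31; inflow = 10 gives clarity = 109.

-31 to 109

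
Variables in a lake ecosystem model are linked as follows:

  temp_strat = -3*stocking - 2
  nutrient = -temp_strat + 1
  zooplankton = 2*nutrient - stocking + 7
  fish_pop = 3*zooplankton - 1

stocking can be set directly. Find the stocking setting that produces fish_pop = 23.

Substituting into the nutrient equation gives nutrient = 3*stocking + 3.
Substituting into the zooplankton equation gives zooplankton = 5*stocking + 13.
Substituting into the fish_pop equation gives fish_pop = 15*stocking + 38.
Solve 15*stocking + 38 = 23: stocking = (23 - 38) / 15 = -1.

stocking = -1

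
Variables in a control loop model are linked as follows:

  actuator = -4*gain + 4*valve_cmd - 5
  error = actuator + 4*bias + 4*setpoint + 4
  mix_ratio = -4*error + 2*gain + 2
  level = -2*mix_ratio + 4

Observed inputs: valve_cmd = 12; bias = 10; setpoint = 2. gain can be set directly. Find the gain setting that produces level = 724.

gain = 1

Substituting into the actuator equation gives actuator = -4*gain + 43.
Substituting into the error equation gives error = -4*gain + 95.
This gives mix_ratio = 18*gain - 378.
This gives level = -36*gain + 760.
Solve -36*gain + 760 = 724: gain = (724 - 760) / -36 = 1.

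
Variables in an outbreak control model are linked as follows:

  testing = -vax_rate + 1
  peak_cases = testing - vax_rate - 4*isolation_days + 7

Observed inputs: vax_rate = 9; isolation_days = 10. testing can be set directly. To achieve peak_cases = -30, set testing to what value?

Intervening on testing fixes its value directly, overriding its dependence on vax_rate.
Substituting into the peak_cases equation gives peak_cases = testing - 42.
Solve testing - 42 = -30: testing = (-30 + 42) / 1 = 12.

testing = 12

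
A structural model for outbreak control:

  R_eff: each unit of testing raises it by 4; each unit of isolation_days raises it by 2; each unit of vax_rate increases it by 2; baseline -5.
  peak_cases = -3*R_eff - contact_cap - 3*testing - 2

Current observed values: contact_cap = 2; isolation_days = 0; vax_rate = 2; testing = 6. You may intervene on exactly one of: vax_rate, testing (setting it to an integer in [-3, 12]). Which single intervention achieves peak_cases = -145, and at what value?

Intervening on vax_rate: with other inputs at their observed values, peak_cases = -6*vax_rate - 79. Solving for -145 gives vax_rate = 11, within [-3, 12].
Intervening on testing: peak_cases = -15*testing - 1. Reaching -145 requires testing = 48/5, not an integer.

set vax_rate = 11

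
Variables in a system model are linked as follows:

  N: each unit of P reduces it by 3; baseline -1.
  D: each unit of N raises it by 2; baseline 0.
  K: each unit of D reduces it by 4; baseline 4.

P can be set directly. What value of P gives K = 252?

P = 10

Substituting into the D equation gives D = -6*P - 2.
Substituting into the K equation gives K = 24*P + 12.
Solve 24*P + 12 = 252: P = (252 - 12) / 24 = 10.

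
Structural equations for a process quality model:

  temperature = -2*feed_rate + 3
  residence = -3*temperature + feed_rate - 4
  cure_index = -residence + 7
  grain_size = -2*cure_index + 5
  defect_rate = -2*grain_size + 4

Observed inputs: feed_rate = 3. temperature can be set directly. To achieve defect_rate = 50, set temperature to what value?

Intervening on temperature fixes its value directly, overriding its dependence on feed_rate.
Substituting into the residence equation gives residence = -3*temperature - 1.
cure_index becomes 3*temperature + 8.
Substituting into the grain_size equation gives grain_size = -6*temperature - 11.
Substituting into the defect_rate equation gives defect_rate = 12*temperature + 26.
Solve 12*temperature + 26 = 50: temperature = (50 - 26) / 12 = 2.

temperature = 2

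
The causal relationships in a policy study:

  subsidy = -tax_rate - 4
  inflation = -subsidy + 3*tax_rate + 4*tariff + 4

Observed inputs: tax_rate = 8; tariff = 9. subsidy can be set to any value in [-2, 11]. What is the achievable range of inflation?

53 to 66

Intervening on subsidy fixes its value directly, overriding its dependence on tax_rate.
Substituting into the inflation equation gives inflation = -subsidy + 64.
Linear in subsidy, so extremes are at the endpoints: subsidy = -2 gives inflation = 66; subsidy = 11 gives inflation = 53.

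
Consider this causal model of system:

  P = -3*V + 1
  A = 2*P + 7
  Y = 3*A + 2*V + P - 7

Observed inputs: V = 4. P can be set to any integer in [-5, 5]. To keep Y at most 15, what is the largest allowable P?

P = -1

Intervening on P fixes its value directly, overriding its dependence on V.
Substituting into the Y equation gives Y = 7*P + 22.
Require 7*P + 22 ≤ 15, so P ≤ -1.
The largest integer in [-5, 5] satisfying this is -1.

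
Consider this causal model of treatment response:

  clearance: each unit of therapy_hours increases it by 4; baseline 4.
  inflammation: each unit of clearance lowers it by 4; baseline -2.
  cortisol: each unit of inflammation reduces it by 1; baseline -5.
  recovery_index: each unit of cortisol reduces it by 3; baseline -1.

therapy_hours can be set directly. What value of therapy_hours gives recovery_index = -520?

Substituting into the inflammation equation gives inflammation = -16*therapy_hours - 18.
cortisol becomes 16*therapy_hours + 13.
Substituting into the recovery_index equation gives recovery_index = -48*therapy_hours - 40.
Solve -48*therapy_hours - 40 = -520: therapy_hours = (-520 + 40) / -48 = 10.

therapy_hours = 10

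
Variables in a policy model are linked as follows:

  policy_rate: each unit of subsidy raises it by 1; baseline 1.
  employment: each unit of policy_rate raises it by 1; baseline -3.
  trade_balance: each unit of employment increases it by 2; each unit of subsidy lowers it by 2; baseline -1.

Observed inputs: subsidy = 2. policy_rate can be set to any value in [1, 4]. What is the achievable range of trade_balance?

Intervening on policy_rate fixes its value directly, overriding its dependence on subsidy.
Substituting into the trade_balance equation gives trade_balance = 2*policy_rate - 11.
Linear in policy_rate, so extremes are at the endpoints: policy_rate = 1 gives trade_balance = -9; policy_rate = 4 gives trade_balance = -3.

-9 to -3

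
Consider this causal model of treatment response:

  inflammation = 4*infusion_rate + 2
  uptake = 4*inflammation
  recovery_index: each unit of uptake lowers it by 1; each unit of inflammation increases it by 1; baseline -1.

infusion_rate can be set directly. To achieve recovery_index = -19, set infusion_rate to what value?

infusion_rate = 1

Substituting into the uptake equation gives uptake = 16*infusion_rate + 8.
recovery_index becomes -12*infusion_rate - 7.
Solve -12*infusion_rate - 7 = -19: infusion_rate = (-19 + 7) / -12 = 1.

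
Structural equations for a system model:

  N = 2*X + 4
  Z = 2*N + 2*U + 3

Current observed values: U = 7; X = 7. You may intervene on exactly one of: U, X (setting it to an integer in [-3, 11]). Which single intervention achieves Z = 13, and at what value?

set X = -3

Intervening on U: Z = 2*U + 39. Reaching 13 requires U = -13, outside [-3, 11].
Intervening on X: with other inputs at their observed values, Z = 4*X + 25. Solving for 13 gives X = -3, within [-3, 11].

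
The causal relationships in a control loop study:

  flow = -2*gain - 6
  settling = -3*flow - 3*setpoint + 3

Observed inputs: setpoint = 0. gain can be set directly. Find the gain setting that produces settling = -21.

Substituting into the settling equation gives settling = 6*gain + 21.
Solve 6*gain + 21 = -21: gain = (-21 - 21) / 6 = -7.

gain = -7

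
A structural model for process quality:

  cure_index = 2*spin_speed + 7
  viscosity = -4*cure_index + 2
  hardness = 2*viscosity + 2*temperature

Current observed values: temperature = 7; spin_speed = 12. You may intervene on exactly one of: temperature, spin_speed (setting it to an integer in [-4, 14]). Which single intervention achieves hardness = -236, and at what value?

Intervening on temperature: with other inputs at their observed values, hardness = 2*temperature - 244. Solving for -236 gives temperature = 4, within [-4, 14].
Intervening on spin_speed: hardness = -16*spin_speed - 38. Reaching -236 requires spin_speed = 99/8, not an integer.

set temperature = 4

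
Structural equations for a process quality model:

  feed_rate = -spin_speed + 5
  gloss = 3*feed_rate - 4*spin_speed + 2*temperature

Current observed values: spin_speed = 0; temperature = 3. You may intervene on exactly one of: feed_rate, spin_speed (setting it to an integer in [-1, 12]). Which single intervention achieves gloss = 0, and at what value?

set spin_speed = 3

Intervening on feed_rate: gloss = 3*feed_rate + 6. Reaching 0 requires feed_rate = -2, outside [-1, 12].
Intervening on spin_speed: with other inputs at their observed values, gloss = -7*spin_speed + 21. Solving for 0 gives spin_speed = 3, within [-1, 12].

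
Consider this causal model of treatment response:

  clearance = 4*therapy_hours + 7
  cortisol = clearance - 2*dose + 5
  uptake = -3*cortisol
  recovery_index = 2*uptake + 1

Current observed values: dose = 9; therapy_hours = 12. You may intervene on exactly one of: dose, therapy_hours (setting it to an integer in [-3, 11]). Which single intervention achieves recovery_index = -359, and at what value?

Intervening on dose: with other inputs at their observed values, recovery_index = 12*dose - 359. Solving for -359 gives dose = 0, within [-3, 11].
Intervening on therapy_hours: recovery_index = -24*therapy_hours + 37. Reaching -359 requires therapy_hours = 33/2, not an integer.

set dose = 0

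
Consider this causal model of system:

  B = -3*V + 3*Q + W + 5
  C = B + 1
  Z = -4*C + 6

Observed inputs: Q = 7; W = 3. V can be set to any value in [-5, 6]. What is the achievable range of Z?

-174 to -42

Substituting into the B equation gives B = -3*V + 29.
Substituting into the C equation gives C = -3*V + 30.
Substituting into the Z equation gives Z = 12*V - 114.
Linear in V, so extremes are at the endpoints: V = -5 gives Z = -174; V = 6 gives Z = -42.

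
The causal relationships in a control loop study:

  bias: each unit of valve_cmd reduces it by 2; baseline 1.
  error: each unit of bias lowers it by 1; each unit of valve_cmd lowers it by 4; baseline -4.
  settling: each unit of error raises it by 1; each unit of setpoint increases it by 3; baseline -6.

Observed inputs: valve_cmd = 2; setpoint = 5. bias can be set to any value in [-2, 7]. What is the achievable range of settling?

Intervening on bias fixes its value directly, overriding its dependence on valve_cmd.
Substituting into the error equation gives error = -bias - 12.
This gives settling = -bias - 3.
Linear in bias, so extremes are at the endpoints: bias = -2 gives settling = -1; bias = 7 gives settling = -10.

-10 to -1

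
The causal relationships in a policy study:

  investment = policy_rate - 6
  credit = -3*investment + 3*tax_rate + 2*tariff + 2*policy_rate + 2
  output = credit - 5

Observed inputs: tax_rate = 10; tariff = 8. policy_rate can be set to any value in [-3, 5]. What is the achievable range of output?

56 to 64

Substituting into the credit equation gives credit = -policy_rate + 66.
Substituting into the output equation gives output = -policy_rate + 61.
Linear in policy_rate, so extremes are at the endpoints: policy_rate = -3 gives output = 64; policy_rate = 5 gives output = 56.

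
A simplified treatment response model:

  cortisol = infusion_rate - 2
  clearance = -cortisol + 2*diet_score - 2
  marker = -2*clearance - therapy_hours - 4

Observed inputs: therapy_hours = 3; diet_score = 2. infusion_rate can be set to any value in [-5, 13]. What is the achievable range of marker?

-25 to 11

Substituting into the clearance equation gives clearance = -infusion_rate + 4.
marker becomes 2*infusion_rate - 15.
Linear in infusion_rate, so extremes are at the endpoints: infusion_rate = -5 gives marker = -25; infusion_rate = 13 gives marker = 11.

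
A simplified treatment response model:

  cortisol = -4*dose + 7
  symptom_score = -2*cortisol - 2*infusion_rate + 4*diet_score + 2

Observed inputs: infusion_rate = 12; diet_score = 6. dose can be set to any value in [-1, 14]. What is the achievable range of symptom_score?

-20 to 100

Substituting into the symptom_score equation gives symptom_score = 8*dose - 12.
Linear in dose, so extremes are at the endpoints: dose = -1 gives symptom_score = -20; dose = 14 gives symptom_score = 100.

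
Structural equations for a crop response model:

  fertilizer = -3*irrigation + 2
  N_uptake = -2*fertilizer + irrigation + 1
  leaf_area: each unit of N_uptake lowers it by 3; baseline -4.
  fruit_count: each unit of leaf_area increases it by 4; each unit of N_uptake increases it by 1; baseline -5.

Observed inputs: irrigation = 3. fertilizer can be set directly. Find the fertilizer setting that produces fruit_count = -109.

Intervening on fertilizer fixes its value directly, overriding its dependence on irrigation.
Substituting into the N_uptake equation gives N_uptake = -2*fertilizer + 4.
So leaf_area = 6*fertilizer - 16.
Substituting into the fruit_count equation gives fruit_count = 22*fertilizer - 65.
Solve 22*fertilizer - 65 = -109: fertilizer = (-109 + 65) / 22 = -2.

fertilizer = -2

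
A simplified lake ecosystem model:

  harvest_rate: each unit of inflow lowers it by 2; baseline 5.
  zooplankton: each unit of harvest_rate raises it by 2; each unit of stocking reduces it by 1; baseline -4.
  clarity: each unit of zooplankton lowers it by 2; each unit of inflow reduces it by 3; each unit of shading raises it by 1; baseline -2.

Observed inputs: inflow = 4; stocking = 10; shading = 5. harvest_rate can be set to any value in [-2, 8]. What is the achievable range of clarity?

-13 to 27

Intervening on harvest_rate fixes its value directly, overriding its dependence on inflow.
Substituting into the zooplankton equation gives zooplankton = 2*harvest_rate - 14.
Substituting into the clarity equation gives clarity = -4*harvest_rate + 19.
Linear in harvest_rate, so extremes are at the endpoints: harvest_rate = -2 gives clarity = 27; harvest_rate = 8 gives clarity = -13.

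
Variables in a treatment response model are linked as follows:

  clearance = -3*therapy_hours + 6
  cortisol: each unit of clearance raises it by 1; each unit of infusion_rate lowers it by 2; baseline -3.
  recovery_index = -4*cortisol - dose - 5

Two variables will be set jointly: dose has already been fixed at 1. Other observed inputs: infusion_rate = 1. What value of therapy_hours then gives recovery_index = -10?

therapy_hours = 0

With dose held at 1:
Substituting into the cortisol equation gives cortisol = -3*therapy_hours + 1.
Substituting into the recovery_index equation gives recovery_index = 12*therapy_hours - 10.
Solve 12*therapy_hours - 10 = -10: therapy_hours = (-10 + 10) / 12 = 0.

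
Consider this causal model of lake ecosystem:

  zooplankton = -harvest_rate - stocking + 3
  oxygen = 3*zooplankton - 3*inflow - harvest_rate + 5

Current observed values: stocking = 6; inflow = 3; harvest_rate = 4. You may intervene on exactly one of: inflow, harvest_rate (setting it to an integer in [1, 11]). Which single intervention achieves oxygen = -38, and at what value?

set inflow = 6

Intervening on inflow: with other inputs at their observed values, oxygen = -3*inflow - 20. Solving for -38 gives inflow = 6, within [1, 11].
Intervening on harvest_rate: oxygen = -4*harvest_rate - 13. Reaching -38 requires harvest_rate = 25/4, not an integer.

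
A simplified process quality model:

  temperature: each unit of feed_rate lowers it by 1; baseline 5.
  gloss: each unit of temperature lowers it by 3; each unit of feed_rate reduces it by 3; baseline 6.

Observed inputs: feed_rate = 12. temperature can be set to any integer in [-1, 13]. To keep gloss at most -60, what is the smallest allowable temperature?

Intervening on temperature fixes its value directly, overriding its dependence on feed_rate.
Substituting into the gloss equation gives gloss = -3*temperature - 30.
Require -3*temperature - 30 ≤ -60, so temperature ≥ 10.
The smallest integer in [-1, 13] satisfying this is 10.

temperature = 10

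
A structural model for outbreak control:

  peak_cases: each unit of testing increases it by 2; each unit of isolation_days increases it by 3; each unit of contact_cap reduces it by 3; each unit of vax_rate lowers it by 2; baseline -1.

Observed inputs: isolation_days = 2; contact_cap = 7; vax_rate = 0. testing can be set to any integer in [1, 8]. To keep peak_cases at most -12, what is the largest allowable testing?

testing = 2

Substituting into the peak_cases equation gives peak_cases = 2*testing - 16.
Require 2*testing - 16 ≤ -12, so testing ≤ 2.
The largest integer in [1, 8] satisfying this is 2.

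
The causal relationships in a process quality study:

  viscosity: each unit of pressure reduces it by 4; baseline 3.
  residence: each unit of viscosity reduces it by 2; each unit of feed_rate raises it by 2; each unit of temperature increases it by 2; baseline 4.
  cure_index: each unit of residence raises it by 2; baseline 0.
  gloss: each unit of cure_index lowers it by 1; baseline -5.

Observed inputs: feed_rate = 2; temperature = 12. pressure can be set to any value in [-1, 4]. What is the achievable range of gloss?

Substituting into the residence equation gives residence = 8*pressure + 26.
Substituting into the cure_index equation gives cure_index = 16*pressure + 52.
Substituting into the gloss equation gives gloss = -16*pressure - 57.
Linear in pressure, so extremes are at the endpoints: pressure = -1 gives gloss = -41; pressure = 4 gives gloss = -121.

-121 to -41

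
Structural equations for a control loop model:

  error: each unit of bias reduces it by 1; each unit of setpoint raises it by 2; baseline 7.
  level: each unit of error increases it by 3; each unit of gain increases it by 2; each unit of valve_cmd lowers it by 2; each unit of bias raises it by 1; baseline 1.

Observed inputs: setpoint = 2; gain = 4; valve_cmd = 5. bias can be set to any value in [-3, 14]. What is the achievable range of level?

4 to 38

Substituting into the error equation gives error = -bias + 11.
Substituting into the level equation gives level = -2*bias + 32.
Linear in bias, so extremes are at the endpoints: bias = -3 gives level = 38; bias = 14 gives level = 4.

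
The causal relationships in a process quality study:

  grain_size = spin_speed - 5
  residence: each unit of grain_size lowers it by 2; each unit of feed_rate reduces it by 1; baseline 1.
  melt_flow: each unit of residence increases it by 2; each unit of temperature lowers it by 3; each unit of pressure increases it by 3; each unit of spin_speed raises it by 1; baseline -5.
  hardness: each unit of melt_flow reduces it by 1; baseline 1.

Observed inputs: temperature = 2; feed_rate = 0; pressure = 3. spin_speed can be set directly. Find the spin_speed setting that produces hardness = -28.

Substituting into the residence equation gives residence = -2*spin_speed + 11.
Substituting into the melt_flow equation gives melt_flow = -3*spin_speed + 20.
Substituting into the hardness equation gives hardness = 3*spin_speed - 19.
Solve 3*spin_speed - 19 = -28: spin_speed = (-28 + 19) / 3 = -3.

spin_speed = -3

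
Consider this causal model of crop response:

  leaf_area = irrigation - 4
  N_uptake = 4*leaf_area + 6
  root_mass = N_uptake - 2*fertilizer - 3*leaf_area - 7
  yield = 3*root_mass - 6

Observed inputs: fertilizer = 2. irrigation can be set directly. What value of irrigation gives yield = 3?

irrigation = 12

Substituting into the N_uptake equation gives N_uptake = 4*irrigation - 10.
Substituting into the root_mass equation gives root_mass = irrigation - 9.
This gives yield = 3*irrigation - 33.
Solve 3*irrigation - 33 = 3: irrigation = (3 + 33) / 3 = 12.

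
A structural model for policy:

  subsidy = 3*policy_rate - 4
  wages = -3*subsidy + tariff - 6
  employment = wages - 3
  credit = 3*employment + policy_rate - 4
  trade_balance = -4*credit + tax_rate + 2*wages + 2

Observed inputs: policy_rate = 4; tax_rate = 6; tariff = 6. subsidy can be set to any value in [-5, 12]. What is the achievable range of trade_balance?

-106 to 404

Intervening on subsidy fixes its value directly, overriding its dependence on policy_rate.
Substituting into the wages equation gives wages = -3*subsidy.
employment becomes -3*subsidy - 3.
So credit = -9*subsidy - 9.
trade_balance becomes 30*subsidy + 44.
Linear in subsidy, so extremes are at the endpoints: subsidy = -5 gives trade_balance = -106; subsidy = 12 gives trade_balance = 404.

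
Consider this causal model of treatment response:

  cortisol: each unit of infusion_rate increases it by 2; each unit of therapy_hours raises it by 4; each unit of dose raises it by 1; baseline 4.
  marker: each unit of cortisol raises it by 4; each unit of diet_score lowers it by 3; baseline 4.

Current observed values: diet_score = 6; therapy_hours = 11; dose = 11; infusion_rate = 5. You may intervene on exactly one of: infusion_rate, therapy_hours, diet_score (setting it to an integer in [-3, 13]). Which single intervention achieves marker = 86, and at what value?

Intervening on infusion_rate: marker = 8*infusion_rate + 222. Reaching 86 requires infusion_rate = -17, outside [-3, 13].
Intervening on therapy_hours: with other inputs at their observed values, marker = 16*therapy_hours + 86. Solving for 86 gives therapy_hours = 0, within [-3, 13].
Intervening on diet_score: marker = -3*diet_score + 280. Reaching 86 requires diet_score = 194/3, not an integer.

set therapy_hours = 0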